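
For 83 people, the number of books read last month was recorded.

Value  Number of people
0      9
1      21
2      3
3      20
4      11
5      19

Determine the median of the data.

3

Cumulative frequencies: 9, 30, 33, 53, 64, 83
n = 83, so the median is the value in position (n+1)/2 = 42.
Position 42 falls at value 3.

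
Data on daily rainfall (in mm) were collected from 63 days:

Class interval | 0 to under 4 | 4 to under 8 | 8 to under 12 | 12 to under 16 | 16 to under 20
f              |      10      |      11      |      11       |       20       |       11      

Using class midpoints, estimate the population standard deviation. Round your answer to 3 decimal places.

Midpoints: 2, 6, 10, 14, 18
n = 63, Σfm = 674, mean = 10.6984
Σfm² = 9020
Σf(m − x̄)² = Σfm² − (Σfm)²/n = 9020 − 674²/63 = 1809.2698
Population variance = 1809.2698 / 63 = 28.7186
Standard deviation = √28.7186 = 5.3590

5.359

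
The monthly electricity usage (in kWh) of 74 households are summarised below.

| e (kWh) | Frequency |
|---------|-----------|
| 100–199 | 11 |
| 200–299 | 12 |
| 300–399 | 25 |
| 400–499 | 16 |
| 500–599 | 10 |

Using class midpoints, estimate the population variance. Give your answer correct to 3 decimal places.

Midpoints: 149.5, 249.5, 349.5, 449.5, 549.5
n = 74, Σfm = 26063, mean = 352.2027
Σfm² = 10298918.5
Σf(m − x̄)² = Σfm² − (Σfm)²/n = 10298918.5 − 26063²/74 = 1119459.4595
Population variance = 1119459.4595 / 74 = 15127.8305

15127.831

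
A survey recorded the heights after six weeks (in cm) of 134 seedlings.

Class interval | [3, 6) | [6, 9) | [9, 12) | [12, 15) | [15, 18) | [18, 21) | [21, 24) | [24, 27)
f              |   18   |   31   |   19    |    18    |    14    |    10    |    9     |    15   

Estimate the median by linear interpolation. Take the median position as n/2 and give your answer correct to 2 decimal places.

Cumulative frequencies: 18, 49, 68, 86, 100, 110, 119, 134
n = 134; position = n/2 = 67.
This falls in the class [9, 12): L = 9, F = 49, f = 19, h = 3.
Median ≈ 9 + ((67 − 49) / 19) × 3 = 11.8421

11.84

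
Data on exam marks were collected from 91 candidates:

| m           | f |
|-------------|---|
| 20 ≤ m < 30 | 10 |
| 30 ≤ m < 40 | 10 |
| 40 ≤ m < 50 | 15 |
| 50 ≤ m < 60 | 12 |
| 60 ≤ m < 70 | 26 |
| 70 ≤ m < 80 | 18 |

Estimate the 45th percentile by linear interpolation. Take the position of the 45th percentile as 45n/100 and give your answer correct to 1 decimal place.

Cumulative frequencies: 10, 20, 35, 47, 73, 91
n = 91; position = 45n/100 = 40.95.
This falls in the class 50 ≤ m < 60: L = 50, F = 35, f = 12, h = 10.
45th percentile ≈ 50 + ((40.95 − 35) / 12) × 10 = 54.9583

55.0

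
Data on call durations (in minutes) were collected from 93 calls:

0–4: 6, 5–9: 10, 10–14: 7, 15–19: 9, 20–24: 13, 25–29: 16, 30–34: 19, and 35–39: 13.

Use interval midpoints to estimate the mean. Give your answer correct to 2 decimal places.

22.86

Midpoints: 2, 7, 12, 17, 22, 27, 32, 37
Σfm = 6×2 + 10×7 + 7×12 + 9×17 + 13×22 + 16×27 + 19×32 + 13×37 = 2126
n = Σf = 93
Mean = 2126 / 93 = 22.8602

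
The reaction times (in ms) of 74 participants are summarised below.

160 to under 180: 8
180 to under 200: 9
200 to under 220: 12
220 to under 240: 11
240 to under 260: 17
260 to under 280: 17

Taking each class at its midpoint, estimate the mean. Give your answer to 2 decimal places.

Midpoints: 170, 190, 210, 230, 250, 270
Σfm = 8×170 + 9×190 + 12×210 + 11×230 + 17×250 + 17×270 = 16960
n = Σf = 74
Mean = 16960 / 74 = 229.1892

229.19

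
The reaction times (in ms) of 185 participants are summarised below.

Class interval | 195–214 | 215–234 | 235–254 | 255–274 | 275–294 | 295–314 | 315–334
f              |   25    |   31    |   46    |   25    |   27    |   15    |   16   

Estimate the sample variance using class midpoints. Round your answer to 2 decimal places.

1289.38

Midpoints: 204.5, 224.5, 244.5, 264.5, 284.5, 304.5, 324.5
n = 185, Σfm = 47372.5, mean = 256.0676
Σfm² = 12367806.25
Σf(m − x̄)² = Σfm² − (Σfm)²/n = 12367806.25 − 47372.5²/185 = 237245.4054
Sample variance = 237245.4054 / 184 = 1289.3772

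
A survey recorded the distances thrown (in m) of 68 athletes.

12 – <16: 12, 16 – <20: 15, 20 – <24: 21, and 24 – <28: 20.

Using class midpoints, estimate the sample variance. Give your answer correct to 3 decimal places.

Midpoints: 14, 18, 22, 26
n = 68, Σfm = 1420, mean = 20.8824
Σfm² = 30896
Σf(m − x̄)² = Σfm² − (Σfm)²/n = 30896 − 1420²/68 = 1243.0588
Sample variance = 1243.0588 / 67 = 18.5531

18.553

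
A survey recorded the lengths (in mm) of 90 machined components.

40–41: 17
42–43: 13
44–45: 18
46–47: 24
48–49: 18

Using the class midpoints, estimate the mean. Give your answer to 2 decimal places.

44.79

Midpoints: 40.5, 42.5, 44.5, 46.5, 48.5
Σfm = 17×40.5 + 13×42.5 + 18×44.5 + 24×46.5 + 18×48.5 = 4031
n = Σf = 90
Mean = 4031 / 90 = 44.7889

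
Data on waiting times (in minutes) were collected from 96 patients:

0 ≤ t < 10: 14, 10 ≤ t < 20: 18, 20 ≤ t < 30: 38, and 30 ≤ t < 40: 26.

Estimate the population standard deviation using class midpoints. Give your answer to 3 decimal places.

9.991

Midpoints: 5, 15, 25, 35
n = 96, Σfm = 2200, mean = 22.9167
Σfm² = 60000
Σf(m − x̄)² = Σfm² − (Σfm)²/n = 60000 − 2200²/96 = 9583.3333
Population variance = 9583.3333 / 96 = 99.8264
Standard deviation = √99.8264 = 9.9913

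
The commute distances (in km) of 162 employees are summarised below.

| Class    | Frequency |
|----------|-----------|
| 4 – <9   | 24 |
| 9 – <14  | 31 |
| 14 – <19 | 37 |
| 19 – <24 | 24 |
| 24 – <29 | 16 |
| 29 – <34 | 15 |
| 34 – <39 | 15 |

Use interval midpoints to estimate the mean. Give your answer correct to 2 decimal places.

19.03

Midpoints: 6.5, 11.5, 16.5, 21.5, 26.5, 31.5, 36.5
Σfm = 24×6.5 + 31×11.5 + 37×16.5 + 24×21.5 + 16×26.5 + 15×31.5 + 15×36.5 = 3083
n = Σf = 162
Mean = 3083 / 162 = 19.0309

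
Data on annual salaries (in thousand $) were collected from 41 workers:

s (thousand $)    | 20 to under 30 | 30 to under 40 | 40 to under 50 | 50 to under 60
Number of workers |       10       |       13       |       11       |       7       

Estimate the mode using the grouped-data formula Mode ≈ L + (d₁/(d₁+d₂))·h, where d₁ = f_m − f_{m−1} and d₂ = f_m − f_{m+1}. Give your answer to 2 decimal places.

Modal class: 30 to under 40 (highest frequency 13).
d₁ = 13 − 10 = 3, d₂ = 13 − 11 = 2
Mode ≈ 30 + (3/(3+2)) × 10 = 30 + 6.0000 = 36.0000

36.00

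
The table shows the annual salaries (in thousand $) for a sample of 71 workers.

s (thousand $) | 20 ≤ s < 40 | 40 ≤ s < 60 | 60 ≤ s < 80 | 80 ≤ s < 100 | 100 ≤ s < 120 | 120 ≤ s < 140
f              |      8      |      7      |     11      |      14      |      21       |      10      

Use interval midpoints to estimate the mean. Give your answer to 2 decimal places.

87.75

Midpoints: 30, 50, 70, 90, 110, 130
Σfm = 8×30 + 7×50 + 11×70 + 14×90 + 21×110 + 10×130 = 6230
n = Σf = 71
Mean = 6230 / 71 = 87.7465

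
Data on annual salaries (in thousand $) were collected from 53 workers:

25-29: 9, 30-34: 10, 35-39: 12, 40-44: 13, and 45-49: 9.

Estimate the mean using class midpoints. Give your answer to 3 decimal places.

37.283

Midpoints: 27, 32, 37, 42, 47
Σfm = 9×27 + 10×32 + 12×37 + 13×42 + 9×47 = 1976
n = Σf = 53
Mean = 1976 / 53 = 37.2830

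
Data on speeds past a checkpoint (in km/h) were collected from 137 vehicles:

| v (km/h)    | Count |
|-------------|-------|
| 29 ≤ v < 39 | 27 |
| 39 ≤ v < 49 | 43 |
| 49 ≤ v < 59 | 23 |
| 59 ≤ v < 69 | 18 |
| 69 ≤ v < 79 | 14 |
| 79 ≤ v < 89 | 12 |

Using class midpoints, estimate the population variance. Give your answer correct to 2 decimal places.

241.87

Midpoints: 34, 44, 54, 64, 74, 84
n = 137, Σfm = 7248, mean = 52.9051
Σfm² = 416592
Σf(m − x̄)² = Σfm² − (Σfm)²/n = 416592 − 7248²/137 = 33135.7664
Population variance = 33135.7664 / 137 = 241.8669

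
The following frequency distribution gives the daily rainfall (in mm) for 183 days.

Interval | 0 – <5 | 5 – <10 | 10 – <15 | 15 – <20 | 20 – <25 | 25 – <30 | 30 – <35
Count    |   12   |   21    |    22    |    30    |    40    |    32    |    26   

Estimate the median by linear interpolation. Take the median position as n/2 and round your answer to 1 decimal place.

Cumulative frequencies: 12, 33, 55, 85, 125, 157, 183
n = 183; position = n/2 = 91.5.
This falls in the class 20 – <25: L = 20, F = 85, f = 40, h = 5.
Median ≈ 20 + ((91.5 − 85) / 40) × 5 = 20.8125

20.8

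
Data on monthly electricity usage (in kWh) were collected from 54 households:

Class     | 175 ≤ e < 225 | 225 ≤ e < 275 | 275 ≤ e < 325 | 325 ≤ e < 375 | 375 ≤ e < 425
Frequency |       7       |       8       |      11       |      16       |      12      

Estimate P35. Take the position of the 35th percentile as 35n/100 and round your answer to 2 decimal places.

292.73

Cumulative frequencies: 7, 15, 26, 42, 54
n = 54; position = 35n/100 = 18.9.
This falls in the class 275 ≤ e < 325: L = 275, F = 15, f = 11, h = 50.
35th percentile ≈ 275 + ((18.9 − 15) / 11) × 50 = 292.7273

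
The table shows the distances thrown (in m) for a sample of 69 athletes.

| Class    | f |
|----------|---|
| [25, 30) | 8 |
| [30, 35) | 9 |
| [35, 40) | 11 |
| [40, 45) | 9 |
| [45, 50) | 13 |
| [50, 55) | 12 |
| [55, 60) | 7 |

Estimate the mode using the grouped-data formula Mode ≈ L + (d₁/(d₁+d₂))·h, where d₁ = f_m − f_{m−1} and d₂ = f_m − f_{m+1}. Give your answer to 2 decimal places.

Modal class: [45, 50) (highest frequency 13).
d₁ = 13 − 9 = 4, d₂ = 13 − 12 = 1
Mode ≈ 45 + (4/(4+1)) × 5 = 45 + 4.0000 = 49.0000

49.00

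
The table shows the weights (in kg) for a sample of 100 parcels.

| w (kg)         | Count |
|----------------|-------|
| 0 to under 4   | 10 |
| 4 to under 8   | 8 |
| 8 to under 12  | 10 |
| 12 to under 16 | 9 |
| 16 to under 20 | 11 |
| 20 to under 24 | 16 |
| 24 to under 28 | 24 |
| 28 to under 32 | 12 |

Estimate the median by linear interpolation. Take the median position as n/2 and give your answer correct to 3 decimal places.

20.500

Cumulative frequencies: 10, 18, 28, 37, 48, 64, 88, 100
n = 100; position = n/2 = 50.
This falls in the class 20 to under 24: L = 20, F = 48, f = 16, h = 4.
Median ≈ 20 + ((50 − 48) / 16) × 4 = 20.5000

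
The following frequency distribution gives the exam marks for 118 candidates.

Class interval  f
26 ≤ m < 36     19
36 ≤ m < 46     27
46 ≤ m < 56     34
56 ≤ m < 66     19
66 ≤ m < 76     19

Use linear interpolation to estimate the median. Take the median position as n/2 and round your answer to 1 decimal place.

Cumulative frequencies: 19, 46, 80, 99, 118
n = 118; position = n/2 = 59.
This falls in the class 46 ≤ m < 56: L = 46, F = 46, f = 34, h = 10.
Median ≈ 46 + ((59 − 46) / 34) × 10 = 49.8235

49.8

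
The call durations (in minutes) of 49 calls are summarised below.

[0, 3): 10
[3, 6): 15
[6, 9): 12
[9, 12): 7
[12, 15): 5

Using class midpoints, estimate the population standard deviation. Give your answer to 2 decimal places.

Midpoints: 1.5, 4.5, 7.5, 10.5, 13.5
n = 49, Σfm = 313.5, mean = 6.3980
Σfm² = 2684.25
Σf(m − x̄)² = Σfm² − (Σfm)²/n = 2684.25 − 313.5²/49 = 678.4898
Population variance = 678.4898 / 49 = 13.8467
Standard deviation = √13.8467 = 3.7211

3.72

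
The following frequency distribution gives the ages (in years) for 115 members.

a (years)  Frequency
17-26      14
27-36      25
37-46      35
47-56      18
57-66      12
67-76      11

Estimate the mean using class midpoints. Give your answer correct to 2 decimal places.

43.41

Midpoints: 21.5, 31.5, 41.5, 51.5, 61.5, 71.5
Σfm = 14×21.5 + 25×31.5 + 35×41.5 + 18×51.5 + 12×61.5 + 11×71.5 = 4992.5
n = Σf = 115
Mean = 4992.5 / 115 = 43.4130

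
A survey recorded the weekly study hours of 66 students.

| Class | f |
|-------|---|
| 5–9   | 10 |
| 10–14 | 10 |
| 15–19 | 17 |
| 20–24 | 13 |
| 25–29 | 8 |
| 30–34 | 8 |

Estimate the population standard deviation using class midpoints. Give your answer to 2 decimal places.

Midpoints: 7, 12, 17, 22, 27, 32
n = 66, Σfm = 1237, mean = 18.7424
Σfm² = 27159
Σf(m − x̄)² = Σfm² − (Σfm)²/n = 27159 − 1237²/66 = 3974.6212
Population variance = 3974.6212 / 66 = 60.2215
Standard deviation = √60.2215 = 7.7603

7.76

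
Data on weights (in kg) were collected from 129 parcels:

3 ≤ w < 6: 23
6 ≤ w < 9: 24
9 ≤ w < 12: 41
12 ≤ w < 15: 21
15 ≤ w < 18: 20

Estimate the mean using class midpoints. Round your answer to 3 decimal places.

Midpoints: 4.5, 7.5, 10.5, 13.5, 16.5
Σfm = 23×4.5 + 24×7.5 + 41×10.5 + 21×13.5 + 20×16.5 = 1327.5
n = Σf = 129
Mean = 1327.5 / 129 = 10.2907

10.291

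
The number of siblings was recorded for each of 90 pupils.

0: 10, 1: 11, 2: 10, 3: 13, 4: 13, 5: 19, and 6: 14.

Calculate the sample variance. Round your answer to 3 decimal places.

3.914

Values: 0, 1, 2, 3, 4, 5, 6
n = 90, Σfx = 301, mean = 3.3444
Σfx² = 1355
Σf(x − x̄)² = Σfx² − (Σfx)²/n = 1355 − 301²/90 = 348.3222
Sample variance = 348.3222 / 89 = 3.9137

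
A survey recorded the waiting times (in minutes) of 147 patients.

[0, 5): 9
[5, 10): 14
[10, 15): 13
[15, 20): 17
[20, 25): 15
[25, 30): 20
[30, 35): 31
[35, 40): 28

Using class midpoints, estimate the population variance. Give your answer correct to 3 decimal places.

122.657

Midpoints: 2.5, 7.5, 12.5, 17.5, 22.5, 27.5, 32.5, 37.5
n = 147, Σfm = 3532.5, mean = 24.0306
Σfm² = 102918.75
Σf(m − x̄)² = Σfm² − (Σfm)²/n = 102918.75 − 3532.5²/147 = 18030.6122
Population variance = 18030.6122 / 147 = 122.6572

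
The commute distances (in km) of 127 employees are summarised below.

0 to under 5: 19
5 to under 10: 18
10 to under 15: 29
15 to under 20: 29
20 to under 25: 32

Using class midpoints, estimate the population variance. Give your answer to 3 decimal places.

Midpoints: 2.5, 7.5, 12.5, 17.5, 22.5
n = 127, Σfm = 1772.5, mean = 13.9567
Σfm² = 30743.75
Σf(m − x̄)² = Σfm² − (Σfm)²/n = 30743.75 − 1772.5²/127 = 6005.5118
Population variance = 6005.5118 / 127 = 47.2875

47.287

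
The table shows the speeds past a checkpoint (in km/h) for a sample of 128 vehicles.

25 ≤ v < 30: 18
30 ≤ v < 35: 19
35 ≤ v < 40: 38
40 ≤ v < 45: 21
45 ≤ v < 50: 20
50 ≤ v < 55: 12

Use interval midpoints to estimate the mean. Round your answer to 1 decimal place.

39.1

Midpoints: 27.5, 32.5, 37.5, 42.5, 47.5, 52.5
Σfm = 18×27.5 + 19×32.5 + 38×37.5 + 21×42.5 + 20×47.5 + 12×52.5 = 5010
n = Σf = 128
Mean = 5010 / 128 = 39.1406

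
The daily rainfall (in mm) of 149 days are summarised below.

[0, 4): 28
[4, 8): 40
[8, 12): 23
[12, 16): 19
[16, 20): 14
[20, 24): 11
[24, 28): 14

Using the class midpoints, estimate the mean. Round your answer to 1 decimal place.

11.1

Midpoints: 2, 6, 10, 14, 18, 22, 26
Σfm = 28×2 + 40×6 + 23×10 + 19×14 + 14×18 + 11×22 + 14×26 = 1650
n = Σf = 149
Mean = 1650 / 149 = 11.0738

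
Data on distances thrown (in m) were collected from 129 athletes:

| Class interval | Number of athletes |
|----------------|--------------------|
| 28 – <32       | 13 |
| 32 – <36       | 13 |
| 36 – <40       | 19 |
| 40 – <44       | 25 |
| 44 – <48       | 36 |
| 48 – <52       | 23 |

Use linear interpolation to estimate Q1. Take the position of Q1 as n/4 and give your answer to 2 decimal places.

Cumulative frequencies: 13, 26, 45, 70, 106, 129
n = 129; position = n/4 = 32.25.
This falls in the class 36 – <40: L = 36, F = 26, f = 19, h = 4.
Lower quartile ≈ 36 + ((32.25 − 26) / 19) × 4 = 37.3158

37.32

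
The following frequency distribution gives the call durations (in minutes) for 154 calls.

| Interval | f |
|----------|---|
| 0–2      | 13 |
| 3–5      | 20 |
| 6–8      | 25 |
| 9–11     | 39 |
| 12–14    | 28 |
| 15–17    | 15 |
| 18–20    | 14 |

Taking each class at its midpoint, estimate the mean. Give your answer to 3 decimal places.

9.922

Midpoints: 1, 4, 7, 10, 13, 16, 19
Σfm = 13×1 + 20×4 + 25×7 + 39×10 + 28×13 + 15×16 + 14×19 = 1528
n = Σf = 154
Mean = 1528 / 154 = 9.9221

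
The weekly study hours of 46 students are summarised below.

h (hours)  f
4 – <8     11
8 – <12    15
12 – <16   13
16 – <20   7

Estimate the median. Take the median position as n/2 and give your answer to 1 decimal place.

Cumulative frequencies: 11, 26, 39, 46
n = 46; position = n/2 = 23.
This falls in the class 8 – <12: L = 8, F = 11, f = 15, h = 4.
Median ≈ 8 + ((23 − 11) / 15) × 4 = 11.2000

11.2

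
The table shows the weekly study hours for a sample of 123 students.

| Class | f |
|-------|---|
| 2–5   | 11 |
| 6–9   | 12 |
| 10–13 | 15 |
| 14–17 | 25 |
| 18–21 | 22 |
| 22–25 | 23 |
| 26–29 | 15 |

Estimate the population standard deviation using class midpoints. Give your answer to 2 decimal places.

7.19

Midpoints: 3.5, 7.5, 11.5, 15.5, 19.5, 23.5, 27.5
n = 123, Σfm = 2070.5, mean = 16.8333
Σfm² = 41210.75
Σf(m − x̄)² = Σfm² − (Σfm)²/n = 41210.75 − 2070.5²/123 = 6357.3333
Population variance = 6357.3333 / 123 = 51.6856
Standard deviation = √51.6856 = 7.1893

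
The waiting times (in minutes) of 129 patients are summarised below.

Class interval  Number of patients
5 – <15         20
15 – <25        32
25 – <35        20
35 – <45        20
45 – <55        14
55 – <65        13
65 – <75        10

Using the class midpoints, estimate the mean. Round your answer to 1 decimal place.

34.3

Midpoints: 10, 20, 30, 40, 50, 60, 70
Σfm = 20×10 + 32×20 + 20×30 + 20×40 + 14×50 + 13×60 + 10×70 = 4420
n = Σf = 129
Mean = 4420 / 129 = 34.2636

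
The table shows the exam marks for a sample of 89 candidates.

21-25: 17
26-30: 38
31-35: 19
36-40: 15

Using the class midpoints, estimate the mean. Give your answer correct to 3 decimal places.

29.798

Midpoints: 23, 28, 33, 38
Σfm = 17×23 + 38×28 + 19×33 + 15×38 = 2652
n = Σf = 89
Mean = 2652 / 89 = 29.7978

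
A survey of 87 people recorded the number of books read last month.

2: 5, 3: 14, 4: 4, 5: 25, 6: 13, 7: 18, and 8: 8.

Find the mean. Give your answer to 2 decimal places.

Values: 2, 3, 4, 5, 6, 7, 8
Σfx = 5×2 + 14×3 + 4×4 + 25×5 + 13×6 + 18×7 + 8×8 = 461
n = Σf = 87
Mean = 461 / 87 = 5.2989

5.30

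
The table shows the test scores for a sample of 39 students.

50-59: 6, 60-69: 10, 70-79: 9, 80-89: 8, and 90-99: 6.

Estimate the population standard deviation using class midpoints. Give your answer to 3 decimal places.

Midpoints: 54.5, 64.5, 74.5, 84.5, 94.5
n = 39, Σfm = 2885.5, mean = 73.9872
Σfm² = 220079.75
Σf(m − x̄)² = Σfm² − (Σfm)²/n = 220079.75 − 2885.5²/39 = 6589.7436
Population variance = 6589.7436 / 39 = 168.9678
Standard deviation = √168.9678 = 12.9988

12.999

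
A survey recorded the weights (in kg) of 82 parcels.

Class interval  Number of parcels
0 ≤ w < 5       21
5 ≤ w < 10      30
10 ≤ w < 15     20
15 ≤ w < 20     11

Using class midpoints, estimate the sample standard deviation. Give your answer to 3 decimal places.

4.957

Midpoints: 2.5, 7.5, 12.5, 17.5
n = 82, Σfm = 720, mean = 8.7805
Σfm² = 8312.5
Σf(m − x̄)² = Σfm² − (Σfm)²/n = 8312.5 − 720²/82 = 1990.5488
Sample variance = 1990.5488 / 81 = 24.5747
Standard deviation = √24.5747 = 4.9573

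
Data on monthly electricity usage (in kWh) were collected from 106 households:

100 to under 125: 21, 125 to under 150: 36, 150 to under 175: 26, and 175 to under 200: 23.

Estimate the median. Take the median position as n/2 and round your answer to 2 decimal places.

147.22

Cumulative frequencies: 21, 57, 83, 106
n = 106; position = n/2 = 53.
This falls in the class 125 to under 150: L = 125, F = 21, f = 36, h = 25.
Median ≈ 125 + ((53 − 21) / 36) × 25 = 147.2222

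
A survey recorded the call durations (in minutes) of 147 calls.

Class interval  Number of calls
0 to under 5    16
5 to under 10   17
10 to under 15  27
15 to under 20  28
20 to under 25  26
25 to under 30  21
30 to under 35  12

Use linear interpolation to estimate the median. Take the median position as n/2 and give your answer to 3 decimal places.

Cumulative frequencies: 16, 33, 60, 88, 114, 135, 147
n = 147; position = n/2 = 73.5.
This falls in the class 15 to under 20: L = 15, F = 60, f = 28, h = 5.
Median ≈ 15 + ((73.5 − 60) / 28) × 5 = 17.4107

17.411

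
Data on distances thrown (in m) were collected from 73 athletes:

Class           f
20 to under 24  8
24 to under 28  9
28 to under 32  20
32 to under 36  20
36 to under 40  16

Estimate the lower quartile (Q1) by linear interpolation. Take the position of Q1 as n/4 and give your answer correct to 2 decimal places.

Cumulative frequencies: 8, 17, 37, 57, 73
n = 73; position = n/4 = 18.25.
This falls in the class 28 to under 32: L = 28, F = 17, f = 20, h = 4.
Lower quartile ≈ 28 + ((18.25 − 17) / 20) × 4 = 28.2500

28.25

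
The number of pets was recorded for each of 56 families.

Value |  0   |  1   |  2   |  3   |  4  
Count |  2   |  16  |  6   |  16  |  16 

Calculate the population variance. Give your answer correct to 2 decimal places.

1.61

Values: 0, 1, 2, 3, 4
n = 56, Σfx = 140, mean = 2.5000
Σfx² = 440
Σf(x − x̄)² = Σfx² − (Σfx)²/n = 440 − 140²/56 = 90.0000
Population variance = 90.0000 / 56 = 1.6071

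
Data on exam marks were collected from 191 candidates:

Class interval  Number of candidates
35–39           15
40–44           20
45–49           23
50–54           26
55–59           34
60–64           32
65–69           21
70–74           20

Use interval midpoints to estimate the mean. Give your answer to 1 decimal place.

Midpoints: 37, 42, 47, 52, 57, 62, 67, 72
Σfm = 15×37 + 20×42 + 23×47 + 26×52 + 34×57 + 32×62 + 21×67 + 20×72 = 10597
n = Σf = 191
Mean = 10597 / 191 = 55.4817

55.5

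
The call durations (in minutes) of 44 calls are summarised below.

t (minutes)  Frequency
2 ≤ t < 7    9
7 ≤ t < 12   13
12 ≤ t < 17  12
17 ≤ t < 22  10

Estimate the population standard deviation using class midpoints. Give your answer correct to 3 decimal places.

5.275

Midpoints: 4.5, 9.5, 14.5, 19.5
n = 44, Σfm = 533, mean = 12.1136
Σfm² = 7681
Σf(m − x̄)² = Σfm² − (Σfm)²/n = 7681 − 533²/44 = 1224.4318
Population variance = 1224.4318 / 44 = 27.8280
Standard deviation = √27.8280 = 5.2752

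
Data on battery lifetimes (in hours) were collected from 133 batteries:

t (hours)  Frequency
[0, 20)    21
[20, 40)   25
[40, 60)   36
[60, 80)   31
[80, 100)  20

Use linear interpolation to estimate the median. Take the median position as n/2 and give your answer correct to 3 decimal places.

51.389

Cumulative frequencies: 21, 46, 82, 113, 133
n = 133; position = n/2 = 66.5.
This falls in the class [40, 60): L = 40, F = 46, f = 36, h = 20.
Median ≈ 40 + ((66.5 − 46) / 36) × 20 = 51.3889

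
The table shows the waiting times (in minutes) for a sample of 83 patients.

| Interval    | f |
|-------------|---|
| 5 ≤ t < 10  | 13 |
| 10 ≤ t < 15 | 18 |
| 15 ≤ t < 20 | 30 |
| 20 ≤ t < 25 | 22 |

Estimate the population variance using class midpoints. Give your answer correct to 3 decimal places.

25.954

Midpoints: 7.5, 12.5, 17.5, 22.5
n = 83, Σfm = 1342.5, mean = 16.1747
Σfm² = 23868.75
Σf(m − x̄)² = Σfm² − (Σfm)²/n = 23868.75 − 1342.5²/83 = 2154.2169
Population variance = 2154.2169 / 83 = 25.9544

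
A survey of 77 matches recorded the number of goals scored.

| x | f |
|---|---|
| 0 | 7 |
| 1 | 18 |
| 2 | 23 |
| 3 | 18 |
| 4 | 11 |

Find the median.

Cumulative frequencies: 7, 25, 48, 66, 77
n = 77, so the median is the value in position (n+1)/2 = 39.
Position 39 falls at value 2.

2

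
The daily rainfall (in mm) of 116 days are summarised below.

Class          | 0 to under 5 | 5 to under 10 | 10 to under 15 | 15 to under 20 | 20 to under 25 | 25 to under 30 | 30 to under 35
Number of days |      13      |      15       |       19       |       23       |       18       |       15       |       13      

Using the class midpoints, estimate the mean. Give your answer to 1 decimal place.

Midpoints: 2.5, 7.5, 12.5, 17.5, 22.5, 27.5, 32.5
Σfm = 13×2.5 + 15×7.5 + 19×12.5 + 23×17.5 + 18×22.5 + 15×27.5 + 13×32.5 = 2025
n = Σf = 116
Mean = 2025 / 116 = 17.4569

17.5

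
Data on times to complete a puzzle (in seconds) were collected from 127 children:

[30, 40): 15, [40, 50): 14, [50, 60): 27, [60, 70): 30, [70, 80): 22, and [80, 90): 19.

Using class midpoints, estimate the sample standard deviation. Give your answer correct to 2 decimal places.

Midpoints: 35, 45, 55, 65, 75, 85
n = 127, Σfm = 7855, mean = 61.8504
Σfm² = 516175
Σf(m − x̄)² = Σfm² − (Σfm)²/n = 516175 − 7855²/127 = 30340.1575
Sample variance = 30340.1575 / 126 = 240.7949
Standard deviation = √240.7949 = 15.5176

15.52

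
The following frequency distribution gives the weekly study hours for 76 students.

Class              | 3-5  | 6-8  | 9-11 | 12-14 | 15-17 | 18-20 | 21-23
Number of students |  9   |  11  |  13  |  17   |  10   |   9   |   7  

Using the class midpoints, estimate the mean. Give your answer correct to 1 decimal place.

Midpoints: 4, 7, 10, 13, 16, 19, 22
Σfm = 9×4 + 11×7 + 13×10 + 17×13 + 10×16 + 9×19 + 7×22 = 949
n = Σf = 76
Mean = 949 / 76 = 12.4868

12.5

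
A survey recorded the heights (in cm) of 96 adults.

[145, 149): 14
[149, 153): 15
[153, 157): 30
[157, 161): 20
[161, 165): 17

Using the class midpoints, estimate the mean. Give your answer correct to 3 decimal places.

Midpoints: 147, 151, 155, 159, 163
Σfm = 14×147 + 15×151 + 30×155 + 20×159 + 17×163 = 14924
n = Σf = 96
Mean = 14924 / 96 = 155.4583

155.458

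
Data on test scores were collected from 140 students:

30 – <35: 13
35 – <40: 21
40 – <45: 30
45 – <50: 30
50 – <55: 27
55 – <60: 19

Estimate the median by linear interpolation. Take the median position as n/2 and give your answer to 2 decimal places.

46.00

Cumulative frequencies: 13, 34, 64, 94, 121, 140
n = 140; position = n/2 = 70.
This falls in the class 45 – <50: L = 45, F = 64, f = 30, h = 5.
Median ≈ 45 + ((70 − 64) / 30) × 5 = 46.0000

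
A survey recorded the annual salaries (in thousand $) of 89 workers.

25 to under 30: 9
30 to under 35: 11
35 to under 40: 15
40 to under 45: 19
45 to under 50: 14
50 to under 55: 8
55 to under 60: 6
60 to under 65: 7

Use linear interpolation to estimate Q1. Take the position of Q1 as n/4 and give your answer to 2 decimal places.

35.75

Cumulative frequencies: 9, 20, 35, 54, 68, 76, 82, 89
n = 89; position = n/4 = 22.25.
This falls in the class 35 to under 40: L = 35, F = 20, f = 15, h = 5.
Lower quartile ≈ 35 + ((22.25 − 20) / 15) × 5 = 35.7500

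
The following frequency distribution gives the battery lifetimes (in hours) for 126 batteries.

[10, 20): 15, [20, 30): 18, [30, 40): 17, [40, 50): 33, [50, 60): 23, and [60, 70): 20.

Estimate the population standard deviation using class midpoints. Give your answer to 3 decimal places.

Midpoints: 15, 25, 35, 45, 55, 65
n = 126, Σfm = 5320, mean = 42.2222
Σfm² = 256350
Σf(m − x̄)² = Σfm² − (Σfm)²/n = 256350 − 5320²/126 = 31727.7778
Population variance = 31727.7778 / 126 = 251.8078
Standard deviation = √251.8078 = 15.8685

15.868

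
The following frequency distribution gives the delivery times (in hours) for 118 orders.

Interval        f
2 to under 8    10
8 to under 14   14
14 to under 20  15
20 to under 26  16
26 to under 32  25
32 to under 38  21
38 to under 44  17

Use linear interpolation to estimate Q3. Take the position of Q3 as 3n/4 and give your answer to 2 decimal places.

34.43

Cumulative frequencies: 10, 24, 39, 55, 80, 101, 118
n = 118; position = 3n/4 = 88.5.
This falls in the class 32 to under 38: L = 32, F = 80, f = 21, h = 6.
Upper quartile ≈ 32 + ((88.5 − 80) / 21) × 6 = 34.4286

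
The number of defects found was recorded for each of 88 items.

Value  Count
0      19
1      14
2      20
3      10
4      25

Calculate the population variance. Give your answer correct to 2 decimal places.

Values: 0, 1, 2, 3, 4
n = 88, Σfx = 184, mean = 2.0909
Σfx² = 584
Σf(x − x̄)² = Σfx² − (Σfx)²/n = 584 − 184²/88 = 199.2727
Population variance = 199.2727 / 88 = 2.2645

2.26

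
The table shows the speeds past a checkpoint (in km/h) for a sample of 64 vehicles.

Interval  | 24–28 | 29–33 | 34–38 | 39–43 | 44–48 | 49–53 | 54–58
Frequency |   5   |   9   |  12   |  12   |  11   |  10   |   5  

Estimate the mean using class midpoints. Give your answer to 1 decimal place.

41.1

Midpoints: 26, 31, 36, 41, 46, 51, 56
Σfm = 5×26 + 9×31 + 12×36 + 12×41 + 11×46 + 10×51 + 5×56 = 2629
n = Σf = 64
Mean = 2629 / 64 = 41.0781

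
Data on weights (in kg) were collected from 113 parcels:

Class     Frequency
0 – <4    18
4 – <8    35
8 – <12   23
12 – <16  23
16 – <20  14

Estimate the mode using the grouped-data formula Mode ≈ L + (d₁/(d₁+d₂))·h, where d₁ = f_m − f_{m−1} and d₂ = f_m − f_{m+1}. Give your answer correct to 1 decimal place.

6.3

Modal class: 4 – <8 (highest frequency 35).
d₁ = 35 − 18 = 17, d₂ = 35 − 23 = 12
Mode ≈ 4 + (17/(17+12)) × 4 = 4 + 2.3448 = 6.3448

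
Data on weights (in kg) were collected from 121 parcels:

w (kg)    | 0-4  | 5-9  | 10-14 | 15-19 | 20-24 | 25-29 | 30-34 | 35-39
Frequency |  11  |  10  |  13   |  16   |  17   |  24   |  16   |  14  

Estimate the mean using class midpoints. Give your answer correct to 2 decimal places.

Midpoints: 2, 7, 12, 17, 22, 27, 32, 37
Σfm = 11×2 + 10×7 + 13×12 + 16×17 + 17×22 + 24×27 + 16×32 + 14×37 = 2572
n = Σf = 121
Mean = 2572 / 121 = 21.2562

21.26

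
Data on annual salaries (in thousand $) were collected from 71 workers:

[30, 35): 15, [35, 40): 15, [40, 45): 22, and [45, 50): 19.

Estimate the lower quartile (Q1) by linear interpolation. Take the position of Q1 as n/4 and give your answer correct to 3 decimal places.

35.917

Cumulative frequencies: 15, 30, 52, 71
n = 71; position = n/4 = 17.75.
This falls in the class [35, 40): L = 35, F = 15, f = 15, h = 5.
Lower quartile ≈ 35 + ((17.75 − 15) / 15) × 5 = 35.9167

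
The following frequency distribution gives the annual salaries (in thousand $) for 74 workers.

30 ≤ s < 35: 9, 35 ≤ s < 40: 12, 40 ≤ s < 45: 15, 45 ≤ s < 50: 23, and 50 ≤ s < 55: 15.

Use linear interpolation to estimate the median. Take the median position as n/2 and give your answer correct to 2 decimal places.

Cumulative frequencies: 9, 21, 36, 59, 74
n = 74; position = n/2 = 37.
This falls in the class 45 ≤ s < 50: L = 45, F = 36, f = 23, h = 5.
Median ≈ 45 + ((37 − 36) / 23) × 5 = 45.2174

45.22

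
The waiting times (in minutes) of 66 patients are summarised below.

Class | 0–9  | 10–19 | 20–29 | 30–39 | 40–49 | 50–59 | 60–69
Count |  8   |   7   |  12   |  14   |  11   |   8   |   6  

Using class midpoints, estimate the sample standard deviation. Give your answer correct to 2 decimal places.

Midpoints: 4.5, 14.5, 24.5, 34.5, 44.5, 54.5, 64.5
n = 66, Σfm = 2227, mean = 33.7424
Σfm² = 96006.5
Σf(m − x̄)² = Σfm² − (Σfm)²/n = 96006.5 − 2227²/66 = 20862.1212
Sample variance = 20862.1212 / 65 = 320.9557
Standard deviation = √320.9557 = 17.9152

17.92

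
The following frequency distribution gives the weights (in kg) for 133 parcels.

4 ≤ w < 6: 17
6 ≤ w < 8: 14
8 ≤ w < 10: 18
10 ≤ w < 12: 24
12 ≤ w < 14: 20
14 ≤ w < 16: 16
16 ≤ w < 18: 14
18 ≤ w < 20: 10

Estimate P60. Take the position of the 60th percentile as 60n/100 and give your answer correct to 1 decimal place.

Cumulative frequencies: 17, 31, 49, 73, 93, 109, 123, 133
n = 133; position = 60n/100 = 79.8.
This falls in the class 12 ≤ w < 14: L = 12, F = 73, f = 20, h = 2.
60th percentile ≈ 12 + ((79.8 − 73) / 20) × 2 = 12.6800

12.7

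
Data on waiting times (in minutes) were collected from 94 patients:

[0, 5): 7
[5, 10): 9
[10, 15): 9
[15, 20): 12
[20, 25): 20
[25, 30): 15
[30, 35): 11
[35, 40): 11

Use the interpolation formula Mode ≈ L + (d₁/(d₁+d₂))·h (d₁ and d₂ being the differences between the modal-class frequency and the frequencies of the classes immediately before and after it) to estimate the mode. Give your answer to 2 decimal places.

Modal class: [20, 25) (highest frequency 20).
d₁ = 20 − 12 = 8, d₂ = 20 − 15 = 5
Mode ≈ 20 + (8/(8+5)) × 5 = 20 + 3.0769 = 23.0769

23.08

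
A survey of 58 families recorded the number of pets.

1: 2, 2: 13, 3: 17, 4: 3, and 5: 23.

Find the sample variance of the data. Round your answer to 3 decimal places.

Values: 1, 2, 3, 4, 5
n = 58, Σfx = 206, mean = 3.5517
Σfx² = 830
Σf(x − x̄)² = Σfx² − (Σfx)²/n = 830 − 206²/58 = 98.3448
Sample variance = 98.3448 / 57 = 1.7253

1.725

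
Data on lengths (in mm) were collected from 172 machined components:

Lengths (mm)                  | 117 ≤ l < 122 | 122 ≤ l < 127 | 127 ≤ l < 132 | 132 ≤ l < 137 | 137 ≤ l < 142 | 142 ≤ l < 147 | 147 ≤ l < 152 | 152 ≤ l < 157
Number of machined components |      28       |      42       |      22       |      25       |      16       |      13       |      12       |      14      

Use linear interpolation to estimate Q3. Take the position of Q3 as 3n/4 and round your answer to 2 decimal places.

140.75

Cumulative frequencies: 28, 70, 92, 117, 133, 146, 158, 172
n = 172; position = 3n/4 = 129.
This falls in the class 137 ≤ l < 142: L = 137, F = 117, f = 16, h = 5.
Upper quartile ≈ 137 + ((129 − 117) / 16) × 5 = 140.7500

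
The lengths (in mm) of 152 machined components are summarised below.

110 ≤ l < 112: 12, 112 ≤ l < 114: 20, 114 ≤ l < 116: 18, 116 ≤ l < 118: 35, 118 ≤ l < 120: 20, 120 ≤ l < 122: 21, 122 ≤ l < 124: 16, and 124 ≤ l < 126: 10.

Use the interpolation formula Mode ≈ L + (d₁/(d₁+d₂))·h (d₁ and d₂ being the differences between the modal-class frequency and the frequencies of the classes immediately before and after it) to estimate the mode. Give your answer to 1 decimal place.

117.1

Modal class: 116 ≤ l < 118 (highest frequency 35).
d₁ = 35 − 18 = 17, d₂ = 35 − 20 = 15
Mode ≈ 116 + (17/(17+15)) × 2 = 116 + 1.0625 = 117.0625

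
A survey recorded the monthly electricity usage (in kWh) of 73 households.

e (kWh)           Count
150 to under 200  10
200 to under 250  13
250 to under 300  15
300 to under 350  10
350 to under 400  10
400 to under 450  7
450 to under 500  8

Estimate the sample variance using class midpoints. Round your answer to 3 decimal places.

Midpoints: 175, 225, 275, 325, 375, 425, 475
n = 73, Σfm = 22575, mean = 309.2466
Σfm² = 7630625
Σf(m − x̄)² = Σfm² − (Σfm)²/n = 7630625 − 22575²/73 = 649383.5616
Sample variance = 649383.5616 / 72 = 9019.2161

9019.216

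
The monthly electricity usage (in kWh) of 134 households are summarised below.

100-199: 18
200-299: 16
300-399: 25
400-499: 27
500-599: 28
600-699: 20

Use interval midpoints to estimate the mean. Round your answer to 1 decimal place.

Midpoints: 149.5, 249.5, 349.5, 449.5, 549.5, 649.5
Σfm = 18×149.5 + 16×249.5 + 25×349.5 + 27×449.5 + 28×549.5 + 20×649.5 = 55933
n = Σf = 134
Mean = 55933 / 134 = 417.4104

417.4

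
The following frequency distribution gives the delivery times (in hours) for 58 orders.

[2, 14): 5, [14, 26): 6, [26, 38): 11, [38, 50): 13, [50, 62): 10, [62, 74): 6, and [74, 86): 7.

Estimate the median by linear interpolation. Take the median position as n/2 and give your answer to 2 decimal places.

Cumulative frequencies: 5, 11, 22, 35, 45, 51, 58
n = 58; position = n/2 = 29.
This falls in the class [38, 50): L = 38, F = 22, f = 13, h = 12.
Median ≈ 38 + ((29 − 22) / 13) × 12 = 44.4615

44.46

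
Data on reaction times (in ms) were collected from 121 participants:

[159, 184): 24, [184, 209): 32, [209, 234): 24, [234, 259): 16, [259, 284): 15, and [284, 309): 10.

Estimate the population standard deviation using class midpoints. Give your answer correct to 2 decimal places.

38.96

Midpoints: 171.5, 196.5, 221.5, 246.5, 271.5, 296.5
n = 121, Σfm = 26701.5, mean = 220.6736
Σfm² = 6075982.25
Σf(m − x̄)² = Σfm² − (Σfm)²/n = 6075982.25 − 26701.5²/121 = 183667.3554
Population variance = 183667.3554 / 121 = 1517.9120
Standard deviation = √1517.9120 = 38.9604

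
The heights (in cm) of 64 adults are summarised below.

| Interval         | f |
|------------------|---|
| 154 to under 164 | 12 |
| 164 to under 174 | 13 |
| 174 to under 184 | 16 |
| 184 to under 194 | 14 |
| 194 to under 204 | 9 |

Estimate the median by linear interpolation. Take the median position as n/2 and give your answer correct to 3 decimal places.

178.375

Cumulative frequencies: 12, 25, 41, 55, 64
n = 64; position = n/2 = 32.
This falls in the class 174 to under 184: L = 174, F = 25, f = 16, h = 10.
Median ≈ 174 + ((32 − 25) / 16) × 10 = 178.3750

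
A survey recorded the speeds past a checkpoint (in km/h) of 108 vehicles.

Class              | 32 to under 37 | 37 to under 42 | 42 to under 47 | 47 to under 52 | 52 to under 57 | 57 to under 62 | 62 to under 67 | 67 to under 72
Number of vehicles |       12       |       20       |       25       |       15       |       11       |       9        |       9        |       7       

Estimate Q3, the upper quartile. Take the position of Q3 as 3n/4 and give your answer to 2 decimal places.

56.09

Cumulative frequencies: 12, 32, 57, 72, 83, 92, 101, 108
n = 108; position = 3n/4 = 81.
This falls in the class 52 to under 57: L = 52, F = 72, f = 11, h = 5.
Upper quartile ≈ 52 + ((81 − 72) / 11) × 5 = 56.0909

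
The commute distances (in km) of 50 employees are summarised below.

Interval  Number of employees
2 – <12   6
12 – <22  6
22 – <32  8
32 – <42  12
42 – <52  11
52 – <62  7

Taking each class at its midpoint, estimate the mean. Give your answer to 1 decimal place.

34.4

Midpoints: 7, 17, 27, 37, 47, 57
Σfm = 6×7 + 6×17 + 8×27 + 12×37 + 11×47 + 7×57 = 1720
n = Σf = 50
Mean = 1720 / 50 = 34.4000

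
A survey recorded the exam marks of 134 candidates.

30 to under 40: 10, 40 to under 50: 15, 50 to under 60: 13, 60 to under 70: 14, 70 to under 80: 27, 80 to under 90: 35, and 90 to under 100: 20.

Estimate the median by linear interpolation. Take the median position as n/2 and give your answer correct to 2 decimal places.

75.56

Cumulative frequencies: 10, 25, 38, 52, 79, 114, 134
n = 134; position = n/2 = 67.
This falls in the class 70 to under 80: L = 70, F = 52, f = 27, h = 10.
Median ≈ 70 + ((67 − 52) / 27) × 10 = 75.5556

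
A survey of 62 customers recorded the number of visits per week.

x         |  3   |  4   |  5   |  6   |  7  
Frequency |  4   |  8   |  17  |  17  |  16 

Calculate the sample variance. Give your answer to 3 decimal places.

1.433

Values: 3, 4, 5, 6, 7
n = 62, Σfx = 343, mean = 5.5323
Σfx² = 1985
Σf(x − x̄)² = Σfx² − (Σfx)²/n = 1985 − 343²/62 = 87.4355
Sample variance = 87.4355 / 61 = 1.4334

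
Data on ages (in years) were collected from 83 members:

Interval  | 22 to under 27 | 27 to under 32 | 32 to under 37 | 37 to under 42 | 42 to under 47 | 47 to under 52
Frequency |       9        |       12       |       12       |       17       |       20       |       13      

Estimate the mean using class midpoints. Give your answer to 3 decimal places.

38.476

Midpoints: 24.5, 29.5, 34.5, 39.5, 44.5, 49.5
Σfm = 9×24.5 + 12×29.5 + 12×34.5 + 17×39.5 + 20×44.5 + 13×49.5 = 3193.5
n = Σf = 83
Mean = 3193.5 / 83 = 38.4759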